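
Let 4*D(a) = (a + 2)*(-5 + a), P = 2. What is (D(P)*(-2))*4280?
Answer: 25680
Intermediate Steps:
D(a) = (-5 + a)*(2 + a)/4 (D(a) = ((a + 2)*(-5 + a))/4 = ((2 + a)*(-5 + a))/4 = ((-5 + a)*(2 + a))/4 = (-5 + a)*(2 + a)/4)
(D(P)*(-2))*4280 = ((-5/2 - ¾*2 + (¼)*2²)*(-2))*4280 = ((-5/2 - 3/2 + (¼)*4)*(-2))*4280 = ((-5/2 - 3/2 + 1)*(-2))*4280 = -3*(-2)*4280 = 6*4280 = 25680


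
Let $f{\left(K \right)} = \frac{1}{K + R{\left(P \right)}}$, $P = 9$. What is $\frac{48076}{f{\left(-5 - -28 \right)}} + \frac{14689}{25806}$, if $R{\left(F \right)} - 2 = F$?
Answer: $\frac{42182089393}{25806} \approx 1.6346 \cdot 10^{6}$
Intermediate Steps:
$R{\left(F \right)} = 2 + F$
$f{\left(K \right)} = \frac{1}{11 + K}$ ($f{\left(K \right)} = \frac{1}{K + \left(2 + 9\right)} = \frac{1}{K + 11} = \frac{1}{11 + K}$)
$\frac{48076}{f{\left(-5 - -28 \right)}} + \frac{14689}{25806} = \frac{48076}{\frac{1}{11 - -23}} + \frac{14689}{25806} = \frac{48076}{\frac{1}{11 + \left(-5 + 28\right)}} + 14689 \cdot \frac{1}{25806} = \frac{48076}{\frac{1}{11 + 23}} + \frac{14689}{25806} = \frac{48076}{\frac{1}{34}} + \frac{14689}{25806} = 48076 \frac{1}{\frac{1}{34}} + \frac{14689}{25806} = 48076 \cdot 34 + \frac{14689}{25806} = 1634584 + \frac{14689}{25806} = \frac{42182089393}{25806}$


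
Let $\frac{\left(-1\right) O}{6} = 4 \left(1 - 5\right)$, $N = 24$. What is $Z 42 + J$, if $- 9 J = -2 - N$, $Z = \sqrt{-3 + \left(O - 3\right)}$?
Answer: $\frac{26}{9} + 126 \sqrt{10} \approx 401.34$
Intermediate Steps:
$O = 96$ ($O = - 6 \cdot 4 \left(1 - 5\right) = - 6 \cdot 4 \left(-4\right) = \left(-6\right) \left(-16\right) = 96$)
$Z = 3 \sqrt{10}$ ($Z = \sqrt{-3 + \left(96 - 3\right)} = \sqrt{-3 + 93} = \sqrt{90} = 3 \sqrt{10} \approx 9.4868$)
$J = \frac{26}{9}$ ($J = - \frac{-2 - 24}{9} = \left(- \frac{1}{9}\right) \left(-26\right) = \frac{26}{9} \approx 2.8889$)
$Z 42 + J = 3 \sqrt{10} \cdot 42 + \frac{26}{9} = 126 \sqrt{10} + \frac{26}{9} = \frac{26}{9} + 126 \sqrt{10}$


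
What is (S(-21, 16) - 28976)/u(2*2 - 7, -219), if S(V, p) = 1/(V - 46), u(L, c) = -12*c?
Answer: -647131/58692 ≈ -11.026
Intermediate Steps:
S(V, p) = 1/(-46 + V)
(S(-21, 16) - 28976)/u(2*2 - 7, -219) = (1/(-46 - 21) - 28976)/((-12*(-219))) = (1/(-67) - 28976)/2628 = (-1/67 - 28976)*(1/2628) = -1941393/67*1/2628 = -647131/58692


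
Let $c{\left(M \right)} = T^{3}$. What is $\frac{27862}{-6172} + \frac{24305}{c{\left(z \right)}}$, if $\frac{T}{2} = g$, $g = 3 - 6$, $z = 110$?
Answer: $- \frac{39007163}{333288} \approx -117.04$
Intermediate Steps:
$g = -3$ ($g = 3 - 6 = -3$)
$T = -6$ ($T = 2 \left(-3\right) = -6$)
$c{\left(M \right)} = -216$ ($c{\left(M \right)} = \left(-6\right)^{3} = -216$)
$\frac{27862}{-6172} + \frac{24305}{c{\left(z \right)}} = \frac{27862}{-6172} + \frac{24305}{-216} = 27862 \left(- \frac{1}{6172}\right) + 24305 \left(- \frac{1}{216}\right) = - \frac{13931}{3086} - \frac{24305}{216} = - \frac{39007163}{333288}$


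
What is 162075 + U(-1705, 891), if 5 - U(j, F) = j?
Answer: 163785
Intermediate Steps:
U(j, F) = 5 - j
162075 + U(-1705, 891) = 162075 + (5 - 1*(-1705)) = 162075 + (5 + 1705) = 162075 + 1710 = 163785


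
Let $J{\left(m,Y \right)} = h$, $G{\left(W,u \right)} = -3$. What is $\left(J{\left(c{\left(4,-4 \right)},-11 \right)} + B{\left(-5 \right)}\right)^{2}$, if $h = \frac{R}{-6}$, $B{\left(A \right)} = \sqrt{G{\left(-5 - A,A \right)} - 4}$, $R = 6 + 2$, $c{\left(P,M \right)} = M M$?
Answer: $\frac{\left(4 - 3 i \sqrt{7}\right)^{2}}{9} \approx -5.2222 - 7.0553 i$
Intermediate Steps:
$c{\left(P,M \right)} = M^{2}$
$R = 8$
$B{\left(A \right)} = i \sqrt{7}$ ($B{\left(A \right)} = \sqrt{-3 - 4} = \sqrt{-7} = i \sqrt{7}$)
$h = - \frac{4}{3}$ ($h = \frac{8}{-6} = 8 \left(- \frac{1}{6}\right) = - \frac{4}{3} \approx -1.3333$)
$J{\left(m,Y \right)} = - \frac{4}{3}$
$\left(J{\left(c{\left(4,-4 \right)},-11 \right)} + B{\left(-5 \right)}\right)^{2} = \left(- \frac{4}{3} + i \sqrt{7}\right)^{2}$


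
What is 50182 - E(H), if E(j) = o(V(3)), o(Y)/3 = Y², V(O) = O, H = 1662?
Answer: 50155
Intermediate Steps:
o(Y) = 3*Y²
E(j) = 27 (E(j) = 3*3² = 3*9 = 27)
50182 - E(H) = 50182 - 1*27 = 50182 - 27 = 50155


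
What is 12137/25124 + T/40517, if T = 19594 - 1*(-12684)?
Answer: 1302707301/1017949108 ≈ 1.2797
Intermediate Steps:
T = 32278 (T = 19594 + 12684 = 32278)
12137/25124 + T/40517 = 12137/25124 + 32278/40517 = 1302707301/1017949108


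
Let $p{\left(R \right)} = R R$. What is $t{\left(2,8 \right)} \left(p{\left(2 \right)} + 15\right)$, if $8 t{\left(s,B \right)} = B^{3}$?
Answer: $1216$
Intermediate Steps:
$t{\left(s,B \right)} = \frac{B^{3}}{8}$
$p{\left(R \right)} = R^{2}$
$t{\left(2,8 \right)} \left(p{\left(2 \right)} + 15\right) = \frac{8^{3}}{8} \left(2^{2} + 15\right) = \frac{1}{8} \cdot 512 \left(4 + 15\right) = 64 \cdot 19 = 1216$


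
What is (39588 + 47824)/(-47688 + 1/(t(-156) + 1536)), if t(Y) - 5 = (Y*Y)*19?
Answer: -40552612100/22123655399 ≈ -1.8330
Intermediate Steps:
t(Y) = 5 + 19*Y**2 (t(Y) = 5 + (Y*Y)*19 = 5 + Y**2*19 = 5 + 19*Y**2)
(39588 + 47824)/(-47688 + 1/(t(-156) + 1536)) = (39588 + 47824)/(-47688 + 1/((5 + 19*(-156)**2) + 1536)) = 87412/(-47688 + 1/((5 + 19*24336) + 1536)) = 87412/(-47688 + 1/((5 + 462384) + 1536)) = 87412/(-47688 + 1/(462389 + 1536)) = 87412/(-47688 + 1/463925) = 87412/(-22123655399/463925) = 87412*(-463925/22123655399) = -40552612100/22123655399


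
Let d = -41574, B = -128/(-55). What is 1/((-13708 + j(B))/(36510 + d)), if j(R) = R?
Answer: 69630/188453 ≈ 0.36948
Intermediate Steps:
B = 128/55 (B = -128*(-1/55) = 128/55 ≈ 2.3273)
1/((-13708 + j(B))/(36510 + d)) = 1/((-13708 + 128/55)/(36510 - 41574)) = 1/(-753812/55/(-5064)) = 1/(-753812/55*(-1/5064)) = 1/(188453/69630) = 69630/188453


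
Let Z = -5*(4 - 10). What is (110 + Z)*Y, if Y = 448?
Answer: 62720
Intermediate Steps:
Z = 30 (Z = -5*(-6) = 30)
(110 + Z)*Y = (110 + 30)*448 = 140*448 = 62720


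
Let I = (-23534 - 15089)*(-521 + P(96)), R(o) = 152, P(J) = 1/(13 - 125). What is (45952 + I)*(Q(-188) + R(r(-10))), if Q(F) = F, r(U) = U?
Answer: -20330230887/28 ≈ -7.2608e+8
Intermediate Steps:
P(J) = -1/112 (P(J) = 1/(-112) = -1/112)
I = 2253767919/112 (I = (-23534 - 15089)*(-521 - 1/112) = -38623*(-58353/112) = 2253767919/112 ≈ 2.0123e+7)
(45952 + I)*(Q(-188) + R(r(-10))) = (45952 + 2253767919/112)*(-188 + 152) = (2258914543/112)*(-36) = -20330230887/28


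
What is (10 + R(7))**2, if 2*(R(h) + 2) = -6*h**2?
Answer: 19321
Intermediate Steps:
R(h) = -2 - 3*h**2 (R(h) = -2 + (-6*h**2)/2 = -2 - 3*h**2)
(10 + R(7))**2 = (10 + (-2 - 3*7**2))**2 = (10 + (-2 - 3*49))**2 = (10 + (-2 - 147))**2 = (10 - 149)**2 = (-139)**2 = 19321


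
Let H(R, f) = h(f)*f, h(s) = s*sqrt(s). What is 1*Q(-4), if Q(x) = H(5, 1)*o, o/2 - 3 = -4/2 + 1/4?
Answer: 5/2 ≈ 2.5000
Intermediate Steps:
h(s) = s**(3/2)
H(R, f) = f**(5/2) (H(R, f) = f**(3/2)*f = f**(5/2))
o = 5/2 (o = 6 + 2*(-4/2 + 1/4) = 6 + 2*(-4*1/2 + 1*(1/4)) = 6 + 2*(-2 + 1/4) = 6 + 2*(-7/4) = 6 - 7/2 = 5/2 ≈ 2.5000)
Q(x) = 5/2 (Q(x) = 1**(5/2)*(5/2) = 1*(5/2) = 5/2)
1*Q(-4) = 1*(5/2) = 5/2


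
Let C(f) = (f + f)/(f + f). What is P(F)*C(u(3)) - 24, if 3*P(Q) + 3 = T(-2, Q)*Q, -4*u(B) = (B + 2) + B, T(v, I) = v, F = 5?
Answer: -85/3 ≈ -28.333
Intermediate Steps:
u(B) = -½ - B/2 (u(B) = -((B + 2) + B)/4 = -((2 + B) + B)/4 = -(2 + 2*B)/4 = -½ - B/2)
P(Q) = -1 - 2*Q/3 (P(Q) = -1 + (-2*Q)/3 = -1 - 2*Q/3)
C(f) = 1 (C(f) = (2*f)/((2*f)) = (2*f)*(1/(2*f)) = 1)
P(F)*C(u(3)) - 24 = (-1 - ⅔*5)*1 - 24 = (-1 - 10/3)*1 - 24 = -13/3*1 - 24 = -13/3 - 24 = -85/3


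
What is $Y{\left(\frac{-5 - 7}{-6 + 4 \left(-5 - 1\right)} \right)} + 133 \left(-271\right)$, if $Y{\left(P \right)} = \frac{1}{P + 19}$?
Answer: $- \frac{3496166}{97} \approx -36043.0$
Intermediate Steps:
$Y{\left(P \right)} = \frac{1}{19 + P}$
$Y{\left(\frac{-5 - 7}{-6 + 4 \left(-5 - 1\right)} \right)} + 133 \left(-271\right) = \frac{1}{19 + \frac{-5 - 7}{-6 + 4 \left(-5 - 1\right)}} + 133 \left(-271\right) = \frac{1}{19 - \frac{12}{-6 + 4 \left(-6\right)}} - 36043 = \frac{1}{19 - \frac{12}{-6 - 24}} - 36043 = \frac{1}{19 - \frac{12}{-30}} - 36043 = \frac{1}{19 - - \frac{2}{5}} - 36043 = \frac{1}{19 + \frac{2}{5}} - 36043 = \frac{1}{\frac{97}{5}} - 36043 = \frac{5}{97} - 36043 = - \frac{3496166}{97}$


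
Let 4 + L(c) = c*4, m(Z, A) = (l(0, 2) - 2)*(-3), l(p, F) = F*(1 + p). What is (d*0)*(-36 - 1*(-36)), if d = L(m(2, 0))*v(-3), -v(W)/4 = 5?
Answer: 0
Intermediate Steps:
v(W) = -20 (v(W) = -4*5 = -20)
m(Z, A) = 0 (m(Z, A) = (2*(1 + 0) - 2)*(-3) = (2*1 - 2)*(-3) = (2 - 2)*(-3) = 0*(-3) = 0)
L(c) = -4 + 4*c (L(c) = -4 + c*4 = -4 + 4*c)
d = 80 (d = (-4 + 4*0)*(-20) = (-4 + 0)*(-20) = -4*(-20) = 80)
(d*0)*(-36 - 1*(-36)) = (80*0)*(-36 - 1*(-36)) = 0*(-36 + 36) = 0*0 = 0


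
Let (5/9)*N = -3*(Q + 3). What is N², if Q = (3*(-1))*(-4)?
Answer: 6561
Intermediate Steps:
Q = 12 (Q = -3*(-4) = 12)
N = -81 (N = 9*(-3*(12 + 3))/5 = 9*(-3*15)/5 = (9/5)*(-45) = -81)
N² = (-81)² = 6561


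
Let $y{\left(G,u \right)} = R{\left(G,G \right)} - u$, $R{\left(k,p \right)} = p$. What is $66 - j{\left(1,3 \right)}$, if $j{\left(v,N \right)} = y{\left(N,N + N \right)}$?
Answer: $69$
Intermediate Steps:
$y{\left(G,u \right)} = G - u$
$j{\left(v,N \right)} = - N$ ($j{\left(v,N \right)} = N - \left(N + N\right) = N - 2 N = - N$)
$66 - j{\left(1,3 \right)} = 66 - \left(-1\right) 3 = 66 - -3 = 66 + 3 = 69$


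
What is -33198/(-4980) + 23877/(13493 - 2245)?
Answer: 41026547/4667920 ≈ 8.7890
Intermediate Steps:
-33198/(-4980) + 23877/(13493 - 2245) = -33198*(-1/4980) + 23877/11248 = 5533/830 + 23877*(1/11248) = 5533/830 + 23877/11248 = 41026547/4667920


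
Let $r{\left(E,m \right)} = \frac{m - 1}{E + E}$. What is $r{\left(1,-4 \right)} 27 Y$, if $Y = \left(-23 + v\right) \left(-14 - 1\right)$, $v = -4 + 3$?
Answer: $-24300$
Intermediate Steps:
$v = -1$
$r{\left(E,m \right)} = \frac{-1 + m}{2 E}$
$Y = 360$ ($Y = \left(-23 - 1\right) \left(-14 - 1\right) = \left(-24\right) \left(-15\right) = 360$)
$r{\left(1,-4 \right)} 27 Y = \frac{-1 - 4}{2 \cdot 1} \cdot 27 \cdot 360 = \frac{1}{2} \cdot 1 \left(-5\right) 27 \cdot 360 = \left(- \frac{5}{2}\right) 27 \cdot 360 = \left(- \frac{135}{2}\right) 360 = -24300$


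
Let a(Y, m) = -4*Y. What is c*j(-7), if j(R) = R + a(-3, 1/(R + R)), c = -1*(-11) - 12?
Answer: -5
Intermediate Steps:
c = -1 (c = 11 - 12 = -1)
j(R) = 12 + R (j(R) = R - 4*(-3) = R + 12 = 12 + R)
c*j(-7) = -(12 - 7) = -1*5 = -5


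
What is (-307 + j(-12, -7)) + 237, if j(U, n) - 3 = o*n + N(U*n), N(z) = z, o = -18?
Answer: 143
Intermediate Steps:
j(U, n) = 3 - 18*n + U*n (j(U, n) = 3 + (-18*n + U*n) = 3 - 18*n + U*n)
(-307 + j(-12, -7)) + 237 = (-307 + (3 - 18*(-7) - 12*(-7))) + 237 = (-307 + (3 + 126 + 84)) + 237 = (-307 + 213) + 237 = -94 + 237 = 143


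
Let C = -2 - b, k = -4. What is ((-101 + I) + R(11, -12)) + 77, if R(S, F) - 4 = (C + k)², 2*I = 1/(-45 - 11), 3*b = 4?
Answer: 34039/1008 ≈ 33.769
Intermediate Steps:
b = 4/3 (b = (⅓)*4 = 4/3 ≈ 1.3333)
C = -10/3 (C = -2 - 1*4/3 = -2 - 4/3 = -10/3 ≈ -3.3333)
I = -1/112 (I = 1/(2*(-45 - 11)) = (½)/(-56) = (½)*(-1/56) = -1/112 ≈ -0.0089286)
R(S, F) = 520/9 (R(S, F) = 4 + (-10/3 - 4)² = 4 + (-22/3)² = 4 + 484/9 = 520/9)
((-101 + I) + R(11, -12)) + 77 = ((-101 - 1/112) + 520/9) + 77 = (-11313/112 + 520/9) + 77 = -43577/1008 + 77 = 34039/1008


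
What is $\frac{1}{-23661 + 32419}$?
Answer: $\frac{1}{8758} \approx 0.00011418$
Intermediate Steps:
$\frac{1}{-23661 + 32419} = \frac{1}{8758}$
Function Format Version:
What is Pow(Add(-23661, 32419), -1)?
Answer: Rational(1, 8758) ≈ 0.00011418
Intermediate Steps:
Pow(Add(-23661, 32419), -1) = Pow(8758, -1) = Rational(1, 8758)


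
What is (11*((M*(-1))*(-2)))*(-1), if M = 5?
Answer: -110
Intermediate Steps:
(11*((M*(-1))*(-2)))*(-1) = (11*((5*(-1))*(-2)))*(-1) = (11*(-5*(-2)))*(-1) = (11*10)*(-1) = 110*(-1) = -110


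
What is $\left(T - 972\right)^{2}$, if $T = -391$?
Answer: $1857769$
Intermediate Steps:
$\left(T - 972\right)^{2} = \left(-391 - 972\right)^{2} = \left(-1363\right)^{2} = 1857769$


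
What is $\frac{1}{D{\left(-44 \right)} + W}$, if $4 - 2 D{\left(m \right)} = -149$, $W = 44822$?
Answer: $\frac{2}{89797} \approx 2.2272 \cdot 10^{-5}$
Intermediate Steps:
$D{\left(m \right)} = \frac{153}{2}$ ($D{\left(m \right)} = 2 - - \frac{149}{2} = 2 + \frac{149}{2} = \frac{153}{2}$)
$\frac{1}{D{\left(-44 \right)} + W} = \frac{1}{\frac{153}{2} + 44822} = \frac{1}{\frac{89797}{2}} = \frac{2}{89797}$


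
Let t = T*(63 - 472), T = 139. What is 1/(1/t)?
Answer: -56851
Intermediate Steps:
t = -56851 (t = 139*(63 - 472) = 139*(-409) = -56851)
1/(1/t) = 1/(1/(-56851)) = 1/(-1/56851) = -56851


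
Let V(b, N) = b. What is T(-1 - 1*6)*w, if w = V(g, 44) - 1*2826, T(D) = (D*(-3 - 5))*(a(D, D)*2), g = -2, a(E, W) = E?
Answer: 2217152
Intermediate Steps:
T(D) = -16*D² (T(D) = (D*(-3 - 5))*(D*2) = (D*(-8))*(2*D) = (-8*D)*(2*D) = -16*D²)
w = -2828 (w = -2 - 1*2826 = -2 - 2826 = -2828)
T(-1 - 1*6)*w = -16*(-1 - 1*6)²*(-2828) = -16*(-1 - 6)²*(-2828) = -16*(-7)²*(-2828) = -16*49*(-2828) = -784*(-2828) = 2217152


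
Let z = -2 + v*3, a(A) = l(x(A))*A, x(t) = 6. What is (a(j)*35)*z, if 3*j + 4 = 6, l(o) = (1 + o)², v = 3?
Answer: 24010/3 ≈ 8003.3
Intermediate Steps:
j = ⅔ (j = -4/3 + (⅓)*6 = -4/3 + 2 = ⅔ ≈ 0.66667)
a(A) = 49*A (a(A) = (1 + 6)²*A = 7²*A = 49*A)
z = 7 (z = -2 + 3*3 = -2 + 9 = 7)
(a(j)*35)*z = ((49*(⅔))*35)*7 = ((98/3)*35)*7 = (3430/3)*7 = 24010/3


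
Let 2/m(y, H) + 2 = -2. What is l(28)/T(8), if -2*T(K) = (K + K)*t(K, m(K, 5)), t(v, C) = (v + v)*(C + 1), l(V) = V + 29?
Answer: -57/64 ≈ -0.89063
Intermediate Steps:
m(y, H) = -½ (m(y, H) = 2/(-2 - 2) = 2/(-4) = 2*(-¼) = -½)
l(V) = 29 + V
t(v, C) = 2*v*(1 + C) (t(v, C) = (2*v)*(1 + C) = 2*v*(1 + C))
T(K) = -K² (T(K) = -(K + K)*2*K*(1 - ½)/2 = -2*K*2*K*(½)/2 = -2*K*K/2 = -K²)
l(28)/T(8) = (29 + 28)/((-1*8²)) = 57/((-1*64)) = 57/(-64) = 57*(-1/64) = -57/64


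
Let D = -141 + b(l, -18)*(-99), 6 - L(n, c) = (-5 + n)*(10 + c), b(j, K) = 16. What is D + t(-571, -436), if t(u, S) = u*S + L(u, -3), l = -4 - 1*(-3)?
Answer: 251269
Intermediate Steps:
l = -1 (l = -4 + 3 = -1)
L(n, c) = 6 - (-5 + n)*(10 + c)
t(u, S) = 41 - 7*u + S*u (t(u, S) = u*S + (56 - 10*u + 5*(-3) - 1*(-3)*u) = S*u + (56 - 10*u - 15 + 3*u) = S*u + (41 - 7*u) = 41 - 7*u + S*u)
D = -1725 (D = -141 + 16*(-99) = -141 - 1584 = -1725)
D + t(-571, -436) = -1725 + (41 - 7*(-571) - 436*(-571)) = -1725 + (41 + 3997 + 248956) = -1725 + 252994 = 251269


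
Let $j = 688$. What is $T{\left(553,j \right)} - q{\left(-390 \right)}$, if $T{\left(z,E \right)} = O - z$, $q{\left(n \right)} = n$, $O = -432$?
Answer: $-595$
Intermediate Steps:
$T{\left(z,E \right)} = -432 - z$
$T{\left(553,j \right)} - q{\left(-390 \right)} = \left(-432 - 553\right) - -390 = \left(-432 - 553\right) + 390 = -985 + 390 = -595$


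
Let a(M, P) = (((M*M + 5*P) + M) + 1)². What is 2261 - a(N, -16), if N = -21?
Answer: -114020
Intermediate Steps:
a(M, P) = (1 + M + M² + 5*P)² (a(M, P) = (((M² + 5*P) + M) + 1)² = ((M + M² + 5*P) + 1)² = (1 + M + M² + 5*P)²)
2261 - a(N, -16) = 2261 - (1 - 21 + (-21)² + 5*(-16))² = 2261 - (1 - 21 + 441 - 80)² = 2261 - 1*341² = 2261 - 1*116281 = 2261 - 116281 = -114020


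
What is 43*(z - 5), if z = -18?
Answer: -989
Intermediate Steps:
43*(z - 5) = 43*(-18 - 5) = 43*(-23) = -989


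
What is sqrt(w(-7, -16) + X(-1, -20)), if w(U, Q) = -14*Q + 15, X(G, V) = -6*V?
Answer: sqrt(359) ≈ 18.947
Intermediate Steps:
w(U, Q) = 15 - 14*Q
sqrt(w(-7, -16) + X(-1, -20)) = sqrt((15 - 14*(-16)) - 6*(-20)) = sqrt((15 + 224) + 120) = sqrt(239 + 120) = sqrt(359)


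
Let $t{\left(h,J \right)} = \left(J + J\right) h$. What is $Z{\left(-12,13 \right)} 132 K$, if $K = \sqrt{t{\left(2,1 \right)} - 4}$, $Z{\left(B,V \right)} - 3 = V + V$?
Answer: $0$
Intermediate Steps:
$t{\left(h,J \right)} = 2 J h$
$Z{\left(B,V \right)} = 3 + 2 V$ ($Z{\left(B,V \right)} = 3 + \left(V + V\right) = 3 + 2 V$)
$K = 0$ ($K = \sqrt{2 \cdot 1 \cdot 2 - 4} = \sqrt{4 - 4} = \sqrt{0} = 0$)
$Z{\left(-12,13 \right)} 132 K = \left(3 + 2 \cdot 13\right) 132 \cdot 0 = \left(3 + 26\right) 132 \cdot 0 = 29 \cdot 132 \cdot 0 = 3828 \cdot 0 = 0$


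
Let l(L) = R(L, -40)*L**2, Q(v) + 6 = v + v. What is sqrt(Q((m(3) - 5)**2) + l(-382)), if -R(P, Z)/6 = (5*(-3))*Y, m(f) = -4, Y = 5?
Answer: 2*sqrt(16416489) ≈ 8103.5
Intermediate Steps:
R(P, Z) = 450 (R(P, Z) = -6*5*(-3)*5 = -(-90)*5 = -6*(-75) = 450)
Q(v) = -6 + 2*v (Q(v) = -6 + (v + v) = -6 + 2*v)
l(L) = 450*L**2
sqrt(Q((m(3) - 5)**2) + l(-382)) = sqrt((-6 + 2*(-4 - 5)**2) + 450*(-382)**2) = sqrt((-6 + 2*(-9)**2) + 450*145924) = sqrt((-6 + 2*81) + 65665800) = sqrt((-6 + 162) + 65665800) = sqrt(156 + 65665800) = sqrt(65665956) = 2*sqrt(16416489)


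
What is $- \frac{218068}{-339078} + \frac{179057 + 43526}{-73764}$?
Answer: $- \frac{9897905087}{4168624932} \approx -2.3744$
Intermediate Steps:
$- \frac{218068}{-339078} + \frac{179057 + 43526}{-73764} = \left(-218068\right) \left(- \frac{1}{339078}\right) + 222583 \left(- \frac{1}{73764}\right) = \frac{109034}{169539} - \frac{222583}{73764} = - \frac{9897905087}{4168624932}$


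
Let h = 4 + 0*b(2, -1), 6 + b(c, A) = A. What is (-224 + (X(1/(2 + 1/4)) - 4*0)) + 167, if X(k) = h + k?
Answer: -473/9 ≈ -52.556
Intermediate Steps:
b(c, A) = -6 + A
h = 4 (h = 4 + 0*(-6 - 1) = 4 + 0*(-7) = 4 + 0 = 4)
X(k) = 4 + k
(-224 + (X(1/(2 + 1/4)) - 4*0)) + 167 = (-224 + ((4 + 1/(2 + 1/4)) - 4*0)) + 167 = (-224 + ((4 + 1/(2 + ¼)) + 0)) + 167 = (-224 + ((4 + 1/(9/4)) + 0)) + 167 = (-224 + ((4 + 4/9) + 0)) + 167 = (-224 + (40/9 + 0)) + 167 = (-224 + 40/9) + 167 = -1976/9 + 167 = -473/9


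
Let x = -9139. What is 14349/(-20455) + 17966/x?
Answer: -38356157/14379865 ≈ -2.6674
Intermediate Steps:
14349/(-20455) + 17966/x = 14349/(-20455) + 17966/(-9139) = 14349*(-1/20455) + 17966*(-1/9139) = -14349/20455 - 1382/703 = -38356157/14379865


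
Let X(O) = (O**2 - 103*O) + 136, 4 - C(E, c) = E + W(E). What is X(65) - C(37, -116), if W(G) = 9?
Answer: -2292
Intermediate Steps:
C(E, c) = -5 - E (C(E, c) = 4 - (E + 9) = 4 - (9 + E) = 4 + (-9 - E) = -5 - E)
X(O) = 136 + O**2 - 103*O
X(65) - C(37, -116) = (136 + 65**2 - 103*65) - (-5 - 1*37) = (136 + 4225 - 6695) - (-5 - 37) = -2334 - 1*(-42) = -2334 + 42 = -2292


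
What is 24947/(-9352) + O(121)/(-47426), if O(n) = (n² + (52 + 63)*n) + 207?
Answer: -726063999/221763976 ≈ -3.2740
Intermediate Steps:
O(n) = 207 + n² + 115*n (O(n) = (n² + 115*n) + 207 = 207 + n² + 115*n)
24947/(-9352) + O(121)/(-47426) = 24947/(-9352) + (207 + 121² + 115*121)/(-47426) = 24947*(-1/9352) + (207 + 14641 + 13915)*(-1/47426) = -24947/9352 + 28763*(-1/47426) = -24947/9352 - 28763/47426 = -726063999/221763976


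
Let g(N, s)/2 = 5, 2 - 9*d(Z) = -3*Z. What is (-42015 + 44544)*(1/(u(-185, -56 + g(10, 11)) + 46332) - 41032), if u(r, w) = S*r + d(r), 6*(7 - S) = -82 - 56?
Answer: -38030122040319/366485 ≈ -1.0377e+8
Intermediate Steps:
d(Z) = 2/9 + Z/3 (d(Z) = 2/9 - (-1)*Z/3 = 2/9 + Z/3)
g(N, s) = 10 (g(N, s) = 2*5 = 10)
S = 30 (S = 7 - (-82 - 56)/6 = 7 - ⅙*(-138) = 7 + 23 = 30)
u(r, w) = 2/9 + 91*r/3 (u(r, w) = 30*r + (2/9 + r/3) = 2/9 + 91*r/3)
(-42015 + 44544)*(1/(u(-185, -56 + g(10, 11)) + 46332) - 41032) = (-42015 + 44544)*(1/((2/9 + (91/3)*(-185)) + 46332) - 41032) = 2529*(1/((2/9 - 16835/3) + 46332) - 41032) = 2529*(1/(-50503/9 + 46332) - 41032) = 2529*(1/(366485/9) - 41032) = 2529*(9/366485 - 41032) = 2529*(-15037612511/366485) = -38030122040319/366485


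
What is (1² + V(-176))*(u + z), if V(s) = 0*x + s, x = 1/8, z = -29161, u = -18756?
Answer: 8385475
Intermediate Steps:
x = ⅛ (x = 1*(⅛) = ⅛ ≈ 0.12500)
V(s) = s (V(s) = 0*(⅛) + s = 0 + s = s)
(1² + V(-176))*(u + z) = (1² - 176)*(-18756 - 29161) = (1 - 176)*(-47917) = -175*(-47917) = 8385475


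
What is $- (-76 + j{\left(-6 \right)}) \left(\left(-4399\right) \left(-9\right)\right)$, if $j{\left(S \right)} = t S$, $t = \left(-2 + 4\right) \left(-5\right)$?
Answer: $633456$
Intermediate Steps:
$t = -10$ ($t = 2 \left(-5\right) = -10$)
$j{\left(S \right)} = - 10 S$
$- (-76 + j{\left(-6 \right)}) \left(\left(-4399\right) \left(-9\right)\right) = - (-76 - -60) \left(\left(-4399\right) \left(-9\right)\right) = - (-76 + 60) 39591 = \left(-1\right) \left(-16\right) 39591 = 16 \cdot 39591 = 633456$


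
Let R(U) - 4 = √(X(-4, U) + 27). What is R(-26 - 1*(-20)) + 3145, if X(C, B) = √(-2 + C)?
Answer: 3149 + √(27 + I*√6) ≈ 3154.2 + 0.23546*I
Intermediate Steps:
R(U) = 4 + √(27 + I*√6) (R(U) = 4 + √(√(-2 - 4) + 27) = 4 + √(√(-6) + 27) = 4 + √(I*√6 + 27) = 4 + √(27 + I*√6))
R(-26 - 1*(-20)) + 3145 = (4 + √(27 + I*√6)) + 3145 = 3149 + √(27 + I*√6)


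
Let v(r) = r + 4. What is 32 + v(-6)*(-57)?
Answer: 146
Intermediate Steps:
v(r) = 4 + r
32 + v(-6)*(-57) = 32 + (4 - 6)*(-57) = 32 - 2*(-57) = 32 + 114 = 146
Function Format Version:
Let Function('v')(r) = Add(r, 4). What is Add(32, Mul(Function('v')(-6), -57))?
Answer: 146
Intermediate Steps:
Function('v')(r) = Add(4, r)
Add(32, Mul(Function('v')(-6), -57)) = Add(32, Mul(Add(4, -6), -57)) = Add(32, Mul(-2, -57)) = Add(32, 114) = 146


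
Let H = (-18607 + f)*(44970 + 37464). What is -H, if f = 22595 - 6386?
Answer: 197676732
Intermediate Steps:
f = 16209
H = -197676732 (H = (-18607 + 16209)*(44970 + 37464) = -2398*82434 = -197676732)
-H = -1*(-197676732) = 197676732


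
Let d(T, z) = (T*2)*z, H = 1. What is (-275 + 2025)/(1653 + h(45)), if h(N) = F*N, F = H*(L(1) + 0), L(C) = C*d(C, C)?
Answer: 250/249 ≈ 1.0040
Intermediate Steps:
d(T, z) = 2*T*z (d(T, z) = (2*T)*z = 2*T*z)
L(C) = 2*C³ (L(C) = C*(2*C*C) = C*(2*C²) = 2*C³)
F = 2 (F = 1*(2*1³ + 0) = 1*(2*1 + 0) = 1*(2 + 0) = 1*2 = 2)
h(N) = 2*N
(-275 + 2025)/(1653 + h(45)) = (-275 + 2025)/(1653 + 2*45) = 1750/(1653 + 90) = 1750/1743 = 1750*(1/1743) = 250/249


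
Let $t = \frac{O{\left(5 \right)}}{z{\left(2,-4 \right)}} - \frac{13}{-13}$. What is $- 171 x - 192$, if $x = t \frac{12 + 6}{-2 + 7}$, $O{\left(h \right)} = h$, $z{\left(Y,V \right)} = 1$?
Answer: $- \frac{19428}{5} \approx -3885.6$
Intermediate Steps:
$t = 6$ ($t = \frac{5}{1} - \frac{13}{-13} = 5 \cdot 1 - -1 = 5 + 1 = 6$)
$x = \frac{108}{5}$ ($x = 6 \frac{12 + 6}{-2 + 7} = 6 \cdot \frac{18}{5} = \frac{108}{5} \approx 21.6$)
$- 171 x - 192 = \left(-171\right) \frac{108}{5} - 192 = - \frac{18468}{5} - 192 = - \frac{19428}{5}$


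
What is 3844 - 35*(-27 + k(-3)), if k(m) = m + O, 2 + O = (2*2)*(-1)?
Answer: 5104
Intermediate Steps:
O = -6 (O = -2 + (2*2)*(-1) = -2 + 4*(-1) = -2 - 4 = -6)
k(m) = -6 + m (k(m) = m - 6 = -6 + m)
3844 - 35*(-27 + k(-3)) = 3844 - 35*(-27 + (-6 - 3)) = 3844 - 35*(-27 - 9) = 3844 - 35*(-36) = 3844 + 1260 = 5104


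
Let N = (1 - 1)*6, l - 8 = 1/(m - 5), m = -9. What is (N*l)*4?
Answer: 0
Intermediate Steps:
l = 111/14 (l = 8 + 1/(-9 - 5) = 8 + 1/(-14) = 8 - 1/14 = 111/14 ≈ 7.9286)
N = 0 (N = 0*6 = 0)
(N*l)*4 = (0*(111/14))*4 = 0*4 = 0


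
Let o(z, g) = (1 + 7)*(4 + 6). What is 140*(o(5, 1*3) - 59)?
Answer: 2940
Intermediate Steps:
o(z, g) = 80 (o(z, g) = 8*10 = 80)
140*(o(5, 1*3) - 59) = 140*(80 - 59) = 140*21 = 2940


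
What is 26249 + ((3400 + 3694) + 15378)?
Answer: 48721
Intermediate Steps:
26249 + ((3400 + 3694) + 15378) = 26249 + (7094 + 15378) = 26249 + 22472 = 48721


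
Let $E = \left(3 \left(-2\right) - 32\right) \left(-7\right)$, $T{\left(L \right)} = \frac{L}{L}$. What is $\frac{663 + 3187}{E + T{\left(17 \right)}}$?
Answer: $\frac{3850}{267} \approx 14.419$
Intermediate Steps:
$T{\left(L \right)} = 1$
$E = 266$ ($E = \left(-6 - 32\right) \left(-7\right) = \left(-38\right) \left(-7\right) = 266$)
$\frac{663 + 3187}{E + T{\left(17 \right)}} = \frac{663 + 3187}{266 + 1} = \frac{3850}{267}$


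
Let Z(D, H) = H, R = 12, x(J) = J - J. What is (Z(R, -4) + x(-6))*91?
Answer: -364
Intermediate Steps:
x(J) = 0
(Z(R, -4) + x(-6))*91 = (-4 + 0)*91 = -4*91 = -364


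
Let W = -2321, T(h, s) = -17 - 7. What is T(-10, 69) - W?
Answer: 2297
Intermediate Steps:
T(h, s) = -24
T(-10, 69) - W = -24 - 1*(-2321) = -24 + 2321 = 2297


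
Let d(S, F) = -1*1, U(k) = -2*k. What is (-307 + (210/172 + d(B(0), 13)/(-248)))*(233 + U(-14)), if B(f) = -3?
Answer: -851064885/10664 ≈ -79807.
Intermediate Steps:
d(S, F) = -1
(-307 + (210/172 + d(B(0), 13)/(-248)))*(233 + U(-14)) = (-307 + (210/172 - 1/(-248)))*(233 - 2*(-14)) = (-307 + (210*(1/172) - 1*(-1/248)))*(233 + 28) = (-307 + (105/86 + 1/248))*261 = (-307 + 13063/10664)*261 = -3260785/10664*261 = -851064885/10664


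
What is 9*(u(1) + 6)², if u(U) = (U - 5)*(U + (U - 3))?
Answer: 900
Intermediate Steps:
u(U) = (-5 + U)*(-3 + 2*U) (u(U) = (-5 + U)*(U + (-3 + U)) = (-5 + U)*(-3 + 2*U))
9*(u(1) + 6)² = 9*((15 - 13*1 + 2*1²) + 6)² = 9*((15 - 13 + 2*1) + 6)² = 9*((15 - 13 + 2) + 6)² = 9*(4 + 6)² = 9*10² = 9*100 = 900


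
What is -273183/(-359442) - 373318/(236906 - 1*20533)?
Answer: -25025581099/25924514622 ≈ -0.96533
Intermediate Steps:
-273183/(-359442) - 373318/(236906 - 1*20533) = -273183*(-1/359442) - 373318/(236906 - 20533) = 91061/119814 - 373318/216373 = -25025581099/25924514622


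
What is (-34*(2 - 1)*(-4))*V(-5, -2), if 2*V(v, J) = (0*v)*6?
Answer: 0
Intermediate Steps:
V(v, J) = 0 (V(v, J) = ((0*v)*6)/2 = (0*6)/2 = (½)*0 = 0)
(-34*(2 - 1)*(-4))*V(-5, -2) = -34*(2 - 1)*(-4)*0 = -34*(-4)*0 = 136*0 = 0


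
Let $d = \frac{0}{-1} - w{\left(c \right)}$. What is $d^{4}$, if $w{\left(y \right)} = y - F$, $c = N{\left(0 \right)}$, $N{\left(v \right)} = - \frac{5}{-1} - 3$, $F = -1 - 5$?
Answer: $4096$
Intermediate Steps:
$F = -6$ ($F = -1 - 5 = -6$)
$N{\left(v \right)} = 2$ ($N{\left(v \right)} = \left(-5\right) \left(-1\right) - 3 = 5 - 3 = 2$)
$c = 2$
$w{\left(y \right)} = 6 + y$ ($w{\left(y \right)} = y - -6 = y + 6 = 6 + y$)
$d = -8$ ($d = \frac{0}{-1} - \left(6 + 2\right) = 0 \left(-1\right) - 8 = 0 - 8 = -8$)
$d^{4} = \left(-8\right)^{4} = 4096$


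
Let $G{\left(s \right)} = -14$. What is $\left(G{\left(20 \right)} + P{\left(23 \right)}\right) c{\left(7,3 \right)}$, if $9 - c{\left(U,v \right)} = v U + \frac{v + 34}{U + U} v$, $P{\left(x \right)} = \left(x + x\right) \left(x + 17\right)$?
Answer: $- \frac{254727}{7} \approx -36390.0$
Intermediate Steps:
$P{\left(x \right)} = 2 x \left(17 + x\right)$
$c{\left(U,v \right)} = 9 - U v - \frac{v \left(34 + v\right)}{2 U}$ ($c{\left(U,v \right)} = 9 - \left(v U + \frac{v + 34}{U + U} v\right) = 9 - \left(U v + \frac{34 + v}{2 U} v\right) = 9 - \left(U v + \frac{v \left(34 + v\right)}{2 U}\right) = 9 - U v - \frac{v \left(34 + v\right)}{2 U}$)
$\left(G{\left(20 \right)} + P{\left(23 \right)}\right) c{\left(7,3 \right)} = \left(-14 + 2 \cdot 23 \left(17 + 23\right)\right) \left(9 - 7 \cdot 3 - \frac{51}{7} - \frac{3^{2}}{2 \cdot 7}\right) = \left(-14 + 2 \cdot 23 \cdot 40\right) \left(9 - 21 - 51 \cdot \frac{1}{7} - \frac{1}{14} \cdot 9\right) = \left(-14 + 1840\right) \left(9 - 21 - \frac{51}{7} - \frac{9}{14}\right) = 1826 \left(- \frac{279}{14}\right) = - \frac{254727}{7}$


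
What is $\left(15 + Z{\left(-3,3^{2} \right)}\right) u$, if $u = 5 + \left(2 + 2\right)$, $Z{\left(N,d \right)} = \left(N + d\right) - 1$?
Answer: $180$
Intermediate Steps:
$Z{\left(N,d \right)} = -1 + N + d$
$u = 9$ ($u = 5 + 4 = 9$)
$\left(15 + Z{\left(-3,3^{2} \right)}\right) u = \left(15 - \left(4 - 9\right)\right) 9 = \left(15 - -5\right) 9 = \left(15 + 5\right) 9 = 20 \cdot 9 = 180$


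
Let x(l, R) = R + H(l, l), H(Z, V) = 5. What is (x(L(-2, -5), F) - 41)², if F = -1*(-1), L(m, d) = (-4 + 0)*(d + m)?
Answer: 1225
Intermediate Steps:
L(m, d) = -4*d - 4*m (L(m, d) = -4*(d + m) = -4*d - 4*m)
F = 1
x(l, R) = 5 + R (x(l, R) = R + 5 = 5 + R)
(x(L(-2, -5), F) - 41)² = ((5 + 1) - 41)² = (6 - 41)² = (-35)² = 1225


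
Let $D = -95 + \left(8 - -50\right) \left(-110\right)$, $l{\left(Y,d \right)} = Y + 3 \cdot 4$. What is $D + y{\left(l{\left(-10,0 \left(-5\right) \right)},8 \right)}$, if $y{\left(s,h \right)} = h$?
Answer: $-6467$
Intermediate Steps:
$l{\left(Y,d \right)} = 12 + Y$ ($l{\left(Y,d \right)} = Y + 12 = 12 + Y$)
$D = -6475$ ($D = -95 + \left(8 + 50\right) \left(-110\right) = -95 + 58 \left(-110\right) = -95 - 6380 = -6475$)
$D + y{\left(l{\left(-10,0 \left(-5\right) \right)},8 \right)} = -6475 + 8 = -6467$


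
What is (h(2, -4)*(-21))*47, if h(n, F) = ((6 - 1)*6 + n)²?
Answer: -1010688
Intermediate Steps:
h(n, F) = (30 + n)² (h(n, F) = (5*6 + n)² = (30 + n)²)
(h(2, -4)*(-21))*47 = ((30 + 2)²*(-21))*47 = (32²*(-21))*47 = (1024*(-21))*47 = -21504*47 = -1010688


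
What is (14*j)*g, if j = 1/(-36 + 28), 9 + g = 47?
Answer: -133/2 ≈ -66.500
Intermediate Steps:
g = 38 (g = -9 + 47 = 38)
j = -⅛ (j = 1/(-8) = -⅛ ≈ -0.12500)
(14*j)*g = (14*(-⅛))*38 = -7/4*38 = -133/2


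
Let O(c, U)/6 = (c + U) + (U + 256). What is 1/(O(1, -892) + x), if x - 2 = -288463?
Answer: -1/297623 ≈ -3.3600e-6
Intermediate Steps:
x = -288461 (x = 2 - 288463 = -288461)
O(c, U) = 1536 + 6*c + 12*U (O(c, U) = 6*((c + U) + (U + 256)) = 6*((U + c) + (256 + U)) = 6*(256 + c + 2*U) = 1536 + 6*c + 12*U)
1/(O(1, -892) + x) = 1/((1536 + 6*1 + 12*(-892)) - 288461) = 1/((1536 + 6 - 10704) - 288461) = 1/(-9162 - 288461) = 1/(-297623) = -1/297623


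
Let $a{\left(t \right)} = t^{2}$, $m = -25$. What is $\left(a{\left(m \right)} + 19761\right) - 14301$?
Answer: $6085$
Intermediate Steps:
$\left(a{\left(m \right)} + 19761\right) - 14301 = \left(\left(-25\right)^{2} + 19761\right) - 14301 = \left(625 + 19761\right) - 14301 = 20386 - 14301 = 6085$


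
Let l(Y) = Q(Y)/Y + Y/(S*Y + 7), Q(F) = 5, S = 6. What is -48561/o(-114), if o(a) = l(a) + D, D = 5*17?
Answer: -3747840858/6569741 ≈ -570.47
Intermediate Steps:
D = 85
l(Y) = 5/Y + Y/(7 + 6*Y) (l(Y) = 5/Y + Y/(6*Y + 7) = 5/Y + Y/(7 + 6*Y))
o(a) = 85 + (35 + a**2 + 30*a)/(a*(7 + 6*a)) (o(a) = (35 + a**2 + 30*a)/(a*(7 + 6*a)) + 85 = 85 + (35 + a**2 + 30*a)/(a*(7 + 6*a)))
-48561/o(-114) = -48561*(-114*(7 + 6*(-114))/(35 + 511*(-114)**2 + 625*(-114))) = -48561*(-114*(7 - 684)/(35 + 511*12996 - 71250)) = -48561*77178/(35 + 6640956 - 71250) = -48561/((-1/114*(-1/677)*6569741)) = -48561/6569741/77178 = -48561*77178/6569741 = -3747840858/6569741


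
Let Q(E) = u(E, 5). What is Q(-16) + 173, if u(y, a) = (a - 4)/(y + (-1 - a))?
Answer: 3805/22 ≈ 172.95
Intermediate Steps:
u(y, a) = (-4 + a)/(-1 + y - a)
Q(E) = -1/(6 - E) (Q(E) = (4 - 1*5)/(1 + 5 - E) = (4 - 5)/(6 - E) = -1/(6 - E))
Q(-16) + 173 = 1/(-6 - 16) + 173 = 1/(-22) + 173 = -1/22 + 173 = 3805/22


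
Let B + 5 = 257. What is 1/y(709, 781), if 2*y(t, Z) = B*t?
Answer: 1/89334 ≈ 1.1194e-5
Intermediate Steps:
B = 252 (B = -5 + 257 = 252)
y(t, Z) = 126*t (y(t, Z) = (252*t)/2 = 126*t)
1/y(709, 781) = 1/(126*709) = 1/89334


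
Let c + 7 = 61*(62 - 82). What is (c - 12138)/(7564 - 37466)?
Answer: 13365/29902 ≈ 0.44696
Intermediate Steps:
c = -1227 (c = -7 + 61*(62 - 82) = -7 + 61*(-20) = -7 - 1220 = -1227)
(c - 12138)/(7564 - 37466) = (-1227 - 12138)/(7564 - 37466) = -13365/(-29902) = -13365*(-1/29902) = 13365/29902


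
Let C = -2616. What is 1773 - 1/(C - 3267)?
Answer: 10430560/5883 ≈ 1773.0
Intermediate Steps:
1773 - 1/(C - 3267) = 1773 - 1/(-2616 - 3267) = 1773 - 1/(-5883) = 1773 - 1*(-1/5883) = 1773 + 1/5883 = 10430560/5883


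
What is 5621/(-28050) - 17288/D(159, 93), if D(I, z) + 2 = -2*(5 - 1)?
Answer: 4407929/2550 ≈ 1728.6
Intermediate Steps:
D(I, z) = -10 (D(I, z) = -2 - 2*(5 - 1) = -2 - 2*4 = -2 - 8 = -10)
5621/(-28050) - 17288/D(159, 93) = 5621/(-28050) - 17288/(-10) = 5621*(-1/28050) - 17288*(-⅒) = -511/2550 + 8644/5 = 4407929/2550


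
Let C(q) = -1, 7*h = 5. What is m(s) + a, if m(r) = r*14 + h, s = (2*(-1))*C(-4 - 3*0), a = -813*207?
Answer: -1177836/7 ≈ -1.6826e+5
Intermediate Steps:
h = 5/7 (h = (1/7)*5 = 5/7 ≈ 0.71429)
a = -168291
s = 2 (s = (2*(-1))*(-1) = -2*(-1) = 2)
m(r) = 5/7 + 14*r (m(r) = r*14 + 5/7 = 14*r + 5/7 = 5/7 + 14*r)
m(s) + a = (5/7 + 14*2) - 168291 = (5/7 + 28) - 168291 = 201/7 - 168291 = -1177836/7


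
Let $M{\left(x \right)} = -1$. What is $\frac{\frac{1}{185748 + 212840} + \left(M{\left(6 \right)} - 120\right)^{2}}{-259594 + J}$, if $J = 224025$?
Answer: $- \frac{5835726909}{14177376572} \approx -0.41162$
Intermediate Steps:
$\frac{\frac{1}{185748 + 212840} + \left(M{\left(6 \right)} - 120\right)^{2}}{-259594 + J} = \frac{\frac{1}{185748 + 212840} + \left(-1 - 120\right)^{2}}{-259594 + 224025} = \frac{\frac{1}{398588} + \left(-121\right)^{2}}{-35569} = \left(\frac{1}{398588} + 14641\right) \left(- \frac{1}{35569}\right) = \frac{5835726909}{398588} \left(- \frac{1}{35569}\right) = - \frac{5835726909}{14177376572}$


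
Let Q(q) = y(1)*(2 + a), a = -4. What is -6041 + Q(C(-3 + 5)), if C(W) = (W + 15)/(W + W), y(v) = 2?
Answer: -6045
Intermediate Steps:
C(W) = (15 + W)/(2*W) (C(W) = (15 + W)/((2*W)) = (15 + W)*(1/(2*W)) = (15 + W)/(2*W))
Q(q) = -4 (Q(q) = 2*(2 - 4) = 2*(-2) = -4)
-6041 + Q(C(-3 + 5)) = -6041 - 4 = -6045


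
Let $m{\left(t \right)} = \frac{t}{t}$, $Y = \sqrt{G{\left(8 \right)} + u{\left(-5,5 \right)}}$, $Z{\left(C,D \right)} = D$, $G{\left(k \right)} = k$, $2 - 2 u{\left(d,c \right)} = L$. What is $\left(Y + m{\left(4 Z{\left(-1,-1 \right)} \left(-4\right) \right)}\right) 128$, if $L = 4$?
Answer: $128 + 128 \sqrt{7} \approx 466.66$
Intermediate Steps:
$u{\left(d,c \right)} = -1$ ($u{\left(d,c \right)} = 1 - 2 = -1$)
$Y = \sqrt{7}$ ($Y = \sqrt{8 - 1} = \sqrt{7} \approx 2.6458$)
$m{\left(t \right)} = 1$
$\left(Y + m{\left(4 Z{\left(-1,-1 \right)} \left(-4\right) \right)}\right) 128 = \left(\sqrt{7} + 1\right) 128 = \left(1 + \sqrt{7}\right) 128 = 128 + 128 \sqrt{7}$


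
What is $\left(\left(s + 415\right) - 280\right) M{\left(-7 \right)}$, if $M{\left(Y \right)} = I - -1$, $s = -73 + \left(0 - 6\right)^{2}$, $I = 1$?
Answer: $196$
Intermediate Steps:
$s = -37$ ($s = -73 + \left(-6\right)^{2} = -73 + 36 = -37$)
$M{\left(Y \right)} = 2$ ($M{\left(Y \right)} = 1 - -1 = 1 + 1 = 2$)
$\left(\left(s + 415\right) - 280\right) M{\left(-7 \right)} = \left(\left(-37 + 415\right) - 280\right) 2 = \left(378 - 280\right) 2 = 98 \cdot 2 = 196$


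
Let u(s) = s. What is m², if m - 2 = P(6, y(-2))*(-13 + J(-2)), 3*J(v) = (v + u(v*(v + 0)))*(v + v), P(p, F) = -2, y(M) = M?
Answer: 10000/9 ≈ 1111.1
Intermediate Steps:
J(v) = 2*v*(v + v²)/3 (J(v) = ((v + v*(v + 0))*(v + v))/3 = ((v + v*v)*(2*v))/3 = ((v + v²)*(2*v))/3 = (2*v*(v + v²))/3 = 2*v*(v + v²)/3)
m = 100/3 (m = 2 - 2*(-13 + (⅔)*(-2)²*(1 - 2)) = 2 - 2*(-13 + (⅔)*4*(-1)) = 2 - 2*(-13 - 8/3) = 2 - 2*(-47/3) = 2 + 94/3 = 100/3 ≈ 33.333)
m² = (100/3)² = 10000/9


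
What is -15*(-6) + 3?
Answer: 93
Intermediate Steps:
-15*(-6) + 3 = 90 + 3 = 93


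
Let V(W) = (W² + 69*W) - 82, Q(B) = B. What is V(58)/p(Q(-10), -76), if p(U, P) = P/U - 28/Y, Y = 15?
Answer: 54630/43 ≈ 1270.5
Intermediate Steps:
p(U, P) = -28/15 + P/U (p(U, P) = P/U - 28/15 = -28/15 + P/U)
V(W) = -82 + W² + 69*W
V(58)/p(Q(-10), -76) = (-82 + 58² + 69*58)/(-28/15 - 76/(-10)) = (-82 + 3364 + 4002)/(-28/15 - 76*(-⅒)) = 7284/(-28/15 + 38/5) = 7284/(86/15) = 7284*(15/86) = 54630/43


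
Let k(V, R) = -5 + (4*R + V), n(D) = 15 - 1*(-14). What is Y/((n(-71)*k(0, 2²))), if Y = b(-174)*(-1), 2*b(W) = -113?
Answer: 113/638 ≈ 0.17712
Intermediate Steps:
n(D) = 29 (n(D) = 15 + 14 = 29)
k(V, R) = -5 + V + 4*R (k(V, R) = -5 + (V + 4*R) = -5 + V + 4*R)
b(W) = -113/2 (b(W) = (½)*(-113) = -113/2)
Y = 113/2 (Y = -113/2*(-1) = 113/2 ≈ 56.500)
Y/((n(-71)*k(0, 2²))) = 113/(2*((29*(-5 + 0 + 4*2²)))) = 113/(2*((29*(-5 + 0 + 4*4)))) = 113/(2*((29*(-5 + 0 + 16)))) = 113/(2*((29*11))) = (113/2)/319 = (113/2)*(1/319) = 113/638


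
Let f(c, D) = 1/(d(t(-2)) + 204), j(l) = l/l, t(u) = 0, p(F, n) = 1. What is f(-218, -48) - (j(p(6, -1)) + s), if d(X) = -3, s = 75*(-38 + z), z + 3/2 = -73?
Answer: 3391475/402 ≈ 8436.5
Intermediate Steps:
z = -149/2 (z = -3/2 - 73 = -149/2 ≈ -74.500)
j(l) = 1
s = -16875/2 (s = 75*(-38 - 149/2) = 75*(-225/2) = -16875/2 ≈ -8437.5)
f(c, D) = 1/201 (f(c, D) = 1/(-3 + 204) = 1/201)
f(-218, -48) - (j(p(6, -1)) + s) = 1/201 - (1 - 16875/2) = 1/201 - 1*(-16873/2) = 1/201 + 16873/2 = 3391475/402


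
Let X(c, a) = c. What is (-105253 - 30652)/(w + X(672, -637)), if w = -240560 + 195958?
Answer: 27181/8786 ≈ 3.0937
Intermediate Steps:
w = -44602
(-105253 - 30652)/(w + X(672, -637)) = (-105253 - 30652)/(-44602 + 672) = -135905/(-43930) = -135905*(-1/43930) = 27181/8786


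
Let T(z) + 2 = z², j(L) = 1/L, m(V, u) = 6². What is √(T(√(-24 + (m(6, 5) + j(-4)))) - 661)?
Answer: I*√2605/2 ≈ 25.52*I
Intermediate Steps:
m(V, u) = 36
j(L) = 1/L
T(z) = -2 + z²
√(T(√(-24 + (m(6, 5) + j(-4)))) - 661) = √((-2 + (√(-24 + (36 + 1/(-4))))²) - 661) = √((-2 + (√(-24 + (36 - ¼)))²) - 661) = √((-2 + (√(-24 + 143/4))²) - 661) = √((-2 + (√(47/4))²) - 661) = √((-2 + (√47/2)²) - 661) = √((-2 + 47/4) - 661) = √(39/4 - 661) = √(-2605/4) = I*√2605/2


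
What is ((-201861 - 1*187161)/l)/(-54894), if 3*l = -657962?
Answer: -194511/6019694338 ≈ -3.2312e-5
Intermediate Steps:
l = -657962/3 (l = (⅓)*(-657962) = -657962/3 ≈ -2.1932e+5)
((-201861 - 1*187161)/l)/(-54894) = ((-201861 - 1*187161)/(-657962/3))/(-54894) = ((-201861 - 187161)*(-3/657962))*(-1/54894) = -389022*(-3/657962)*(-1/54894) = (583533/328981)*(-1/54894) = -194511/6019694338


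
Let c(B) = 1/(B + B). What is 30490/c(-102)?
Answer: -6219960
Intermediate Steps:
c(B) = 1/(2*B)
30490/c(-102) = 30490/(((½)/(-102))) = 30490/(((½)*(-1/102))) = 30490/(-1/204) = 30490*(-204) = -6219960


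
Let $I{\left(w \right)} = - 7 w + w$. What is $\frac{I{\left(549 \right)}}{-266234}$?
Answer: $\frac{1647}{133117} \approx 0.012373$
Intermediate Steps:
$I{\left(w \right)} = - 6 w$
$\frac{I{\left(549 \right)}}{-266234} = \frac{\left(-6\right) 549}{-266234} = \left(-3294\right) \left(- \frac{1}{266234}\right) = \frac{1647}{133117}$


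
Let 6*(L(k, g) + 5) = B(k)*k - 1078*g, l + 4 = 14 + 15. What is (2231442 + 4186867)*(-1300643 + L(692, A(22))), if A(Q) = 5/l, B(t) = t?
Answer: -117539128129591/15 ≈ -7.8359e+12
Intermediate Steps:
l = 25 (l = -4 + (14 + 15) = -4 + 29 = 25)
A(Q) = 1/5 (A(Q) = 5/25 = 5*(1/25) = 1/5)
L(k, g) = -5 - 539*g/3 + k**2/6 (L(k, g) = -5 + (k*k - 1078*g)/6 = -5 + (k**2 - 1078*g)/6 = -5 + (-539*g/3 + k**2/6) = -5 - 539*g/3 + k**2/6)
(2231442 + 4186867)*(-1300643 + L(692, A(22))) = (2231442 + 4186867)*(-1300643 + (-5 - 539/3*1/5 + (1/6)*692**2)) = 6418309*(-1300643 + (-5 - 539/15 + (1/6)*478864)) = 6418309*(-1300643 + (-5 - 539/15 + 239432/3)) = 6418309*(-1300643 + 1196546/15) = 6418309*(-18313099/15) = -117539128129591/15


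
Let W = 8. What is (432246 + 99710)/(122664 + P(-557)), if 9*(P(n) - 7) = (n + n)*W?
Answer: 4787604/1095127 ≈ 4.3717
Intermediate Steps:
P(n) = 7 + 16*n/9 (P(n) = 7 + ((n + n)*8)/9 = 7 + ((2*n)*8)/9 = 7 + (16*n)/9 = 7 + 16*n/9)
(432246 + 99710)/(122664 + P(-557)) = (432246 + 99710)/(122664 + (7 + (16/9)*(-557))) = 531956/(122664 + (7 - 8912/9)) = 531956/(122664 - 8849/9) = 531956/(1095127/9) = 531956*(9/1095127) = 4787604/1095127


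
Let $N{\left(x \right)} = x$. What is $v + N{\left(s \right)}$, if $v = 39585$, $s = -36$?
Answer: $39549$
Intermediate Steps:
$v + N{\left(s \right)} = 39585 - 36 = 39549$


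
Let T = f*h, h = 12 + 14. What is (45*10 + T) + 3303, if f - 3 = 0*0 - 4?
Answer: 3727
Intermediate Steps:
f = -1 (f = 3 + (0*0 - 4) = 3 + (0 - 4) = 3 - 4 = -1)
h = 26
T = -26 (T = -1*26 = -26)
(45*10 + T) + 3303 = (45*10 - 26) + 3303 = (450 - 26) + 3303 = 424 + 3303 = 3727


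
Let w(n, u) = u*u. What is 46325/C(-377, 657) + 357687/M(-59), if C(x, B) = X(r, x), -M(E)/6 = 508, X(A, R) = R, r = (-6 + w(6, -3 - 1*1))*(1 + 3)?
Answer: -92015533/383032 ≈ -240.23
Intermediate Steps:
w(n, u) = u²
r = 40 (r = (-6 + (-3 - 1*1)²)*(1 + 3) = (-6 + (-3 - 1)²)*4 = (-6 + (-4)²)*4 = (-6 + 16)*4 = 10*4 = 40)
M(E) = -3048 (M(E) = -6*508 = -3048)
C(x, B) = x
46325/C(-377, 657) + 357687/M(-59) = 46325/(-377) + 357687/(-3048) = 46325*(-1/377) + 357687*(-1/3048) = -46325/377 - 119229/1016 = -92015533/383032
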